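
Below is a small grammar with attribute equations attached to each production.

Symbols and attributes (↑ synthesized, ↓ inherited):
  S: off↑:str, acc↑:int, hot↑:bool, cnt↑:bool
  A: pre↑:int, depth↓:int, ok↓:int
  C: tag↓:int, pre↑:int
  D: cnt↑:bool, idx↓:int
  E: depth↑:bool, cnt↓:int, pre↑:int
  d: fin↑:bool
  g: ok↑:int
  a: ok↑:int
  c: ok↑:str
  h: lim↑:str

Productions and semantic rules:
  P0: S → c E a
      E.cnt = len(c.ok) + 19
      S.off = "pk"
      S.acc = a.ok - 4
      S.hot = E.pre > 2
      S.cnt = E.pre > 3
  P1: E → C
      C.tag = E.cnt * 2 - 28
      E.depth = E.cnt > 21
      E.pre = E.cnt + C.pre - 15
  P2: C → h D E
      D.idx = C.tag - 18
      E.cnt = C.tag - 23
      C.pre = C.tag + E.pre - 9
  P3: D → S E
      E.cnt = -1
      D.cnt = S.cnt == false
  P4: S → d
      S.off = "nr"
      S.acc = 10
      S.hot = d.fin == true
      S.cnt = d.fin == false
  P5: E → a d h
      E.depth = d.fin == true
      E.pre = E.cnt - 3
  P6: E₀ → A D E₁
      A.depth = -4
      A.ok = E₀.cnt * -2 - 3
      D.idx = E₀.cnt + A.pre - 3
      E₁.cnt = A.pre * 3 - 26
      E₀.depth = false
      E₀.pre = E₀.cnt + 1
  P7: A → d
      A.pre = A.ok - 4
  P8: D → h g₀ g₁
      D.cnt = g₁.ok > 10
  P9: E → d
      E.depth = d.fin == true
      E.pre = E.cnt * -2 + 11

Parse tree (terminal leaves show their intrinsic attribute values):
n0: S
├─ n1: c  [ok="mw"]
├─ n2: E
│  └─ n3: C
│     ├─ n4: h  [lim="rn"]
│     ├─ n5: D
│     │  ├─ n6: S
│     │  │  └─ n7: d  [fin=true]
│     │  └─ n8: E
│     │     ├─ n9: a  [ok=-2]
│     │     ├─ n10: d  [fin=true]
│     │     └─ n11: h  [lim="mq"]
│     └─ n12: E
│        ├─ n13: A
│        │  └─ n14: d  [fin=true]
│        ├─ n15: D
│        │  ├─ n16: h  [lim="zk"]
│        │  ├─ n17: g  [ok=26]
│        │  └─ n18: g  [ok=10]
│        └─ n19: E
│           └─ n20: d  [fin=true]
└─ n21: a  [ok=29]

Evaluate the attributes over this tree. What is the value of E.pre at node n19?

-3

1. n1.ok = "mw"  [terminal]
2. n2.cnt = 21  [len(c.ok) + 19]
3. n3.tag = 14  [E.cnt * 2 - 28]
4. n4.lim = "rn"  [terminal]
5. n5.idx = -4  [C.tag - 18]
6. n7.fin = true  [terminal]
7. n6.off = "nr"  ["nr"]
8. n6.acc = 10  [10]
9. n6.hot = true  [d.fin == true]
10. n6.cnt = false  [d.fin == false]
11. n8.cnt = -1  [-1]
12. n9.ok = -2  [terminal]
13. n10.fin = true  [terminal]
14. n11.lim = "mq"  [terminal]
15. n8.depth = true  [d.fin == true]
16. n8.pre = -4  [E.cnt - 3]
17. n5.cnt = true  [S.cnt == false]
18. n12.cnt = -9  [C.tag - 23]
19. n13.depth = -4  [-4]
20. n13.ok = 15  [E₀.cnt * -2 - 3]
21. n14.fin = true  [terminal]
22. n13.pre = 11  [A.ok - 4]
23. n15.idx = -1  [E₀.cnt + A.pre - 3]
24. n16.lim = "zk"  [terminal]
25. n17.ok = 26  [terminal]
26. n18.ok = 10  [terminal]
27. n15.cnt = false  [g₁.ok > 10]
28. n19.cnt = 7  [A.pre * 3 - 26]
29. n20.fin = true  [terminal]
30. n19.depth = true  [d.fin == true]
31. n19.pre = -3  [E.cnt * -2 + 11]
32. n12.depth = false  [false]
33. n12.pre = -8  [E₀.cnt + 1]
34. n3.pre = -3  [C.tag + E.pre - 9]
35. n2.depth = false  [E.cnt > 21]
36. n2.pre = 3  [E.cnt + C.pre - 15]
37. n21.ok = 29  [terminal]
38. n0.off = "pk"  ["pk"]
39. n0.acc = 25  [a.ok - 4]
40. n0.hot = true  [E.pre > 2]
41. n0.cnt = false  [E.pre > 3]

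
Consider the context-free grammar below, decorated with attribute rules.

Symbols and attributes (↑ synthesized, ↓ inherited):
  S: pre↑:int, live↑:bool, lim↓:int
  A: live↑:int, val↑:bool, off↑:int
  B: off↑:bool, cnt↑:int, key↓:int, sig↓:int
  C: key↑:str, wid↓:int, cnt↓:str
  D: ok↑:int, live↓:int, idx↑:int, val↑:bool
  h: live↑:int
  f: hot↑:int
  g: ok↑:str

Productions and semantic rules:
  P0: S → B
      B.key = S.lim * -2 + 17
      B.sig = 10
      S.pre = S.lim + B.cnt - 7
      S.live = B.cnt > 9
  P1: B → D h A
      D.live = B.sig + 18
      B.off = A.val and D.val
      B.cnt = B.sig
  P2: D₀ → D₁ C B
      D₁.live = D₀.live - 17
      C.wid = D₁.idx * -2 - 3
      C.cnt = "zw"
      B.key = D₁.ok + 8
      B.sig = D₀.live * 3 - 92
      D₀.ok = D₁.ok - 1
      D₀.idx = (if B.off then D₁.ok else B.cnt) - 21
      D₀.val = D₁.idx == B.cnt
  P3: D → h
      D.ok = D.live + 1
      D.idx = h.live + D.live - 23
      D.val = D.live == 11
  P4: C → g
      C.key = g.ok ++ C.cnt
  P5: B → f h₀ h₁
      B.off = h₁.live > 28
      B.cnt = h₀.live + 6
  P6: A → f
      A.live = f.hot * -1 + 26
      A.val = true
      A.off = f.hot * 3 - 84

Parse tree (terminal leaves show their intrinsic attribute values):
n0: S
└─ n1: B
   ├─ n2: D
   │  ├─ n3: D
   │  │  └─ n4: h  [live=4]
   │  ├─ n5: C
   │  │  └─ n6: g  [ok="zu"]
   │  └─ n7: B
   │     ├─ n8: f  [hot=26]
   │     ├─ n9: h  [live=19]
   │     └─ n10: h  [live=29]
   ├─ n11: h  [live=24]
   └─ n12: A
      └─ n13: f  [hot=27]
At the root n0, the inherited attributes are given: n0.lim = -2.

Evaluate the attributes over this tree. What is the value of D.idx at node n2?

1. n0.lim = -2  [given at root]
2. n1.key = 21  [S.lim * -2 + 17]
3. n1.sig = 10  [10]
4. n2.live = 28  [B.sig + 18]
5. n3.live = 11  [D₀.live - 17]
6. n4.live = 4  [terminal]
7. n3.ok = 12  [D.live + 1]
8. n3.idx = -8  [h.live + D.live - 23]
9. n3.val = true  [D.live == 11]
10. n5.wid = 13  [D₁.idx * -2 - 3]
11. n5.cnt = "zw"  ["zw"]
12. n6.ok = "zu"  [terminal]
13. n5.key = "zuzw"  [g.ok ++ C.cnt]
14. n7.key = 20  [D₁.ok + 8]
15. n7.sig = -8  [D₀.live * 3 - 92]
16. n8.hot = 26  [terminal]
17. n9.live = 19  [terminal]
18. n10.live = 29  [terminal]
19. n7.off = true  [h₁.live > 28]
20. n7.cnt = 25  [h₀.live + 6]
21. n2.ok = 11  [D₁.ok - 1]
22. n2.idx = -9  [(if B.off then D₁.ok else B.cnt) - 21]
23. n2.val = false  [D₁.idx == B.cnt]
24. n11.live = 24  [terminal]
25. n13.hot = 27  [terminal]
26. n12.live = -1  [f.hot * -1 + 26]
27. n12.val = true  [true]
28. n12.off = -3  [f.hot * 3 - 84]
29. n1.off = false  [A.val and D.val]
30. n1.cnt = 10  [B.sig]
31. n0.pre = 1  [S.lim + B.cnt - 7]
32. n0.live = true  [B.cnt > 9]

-9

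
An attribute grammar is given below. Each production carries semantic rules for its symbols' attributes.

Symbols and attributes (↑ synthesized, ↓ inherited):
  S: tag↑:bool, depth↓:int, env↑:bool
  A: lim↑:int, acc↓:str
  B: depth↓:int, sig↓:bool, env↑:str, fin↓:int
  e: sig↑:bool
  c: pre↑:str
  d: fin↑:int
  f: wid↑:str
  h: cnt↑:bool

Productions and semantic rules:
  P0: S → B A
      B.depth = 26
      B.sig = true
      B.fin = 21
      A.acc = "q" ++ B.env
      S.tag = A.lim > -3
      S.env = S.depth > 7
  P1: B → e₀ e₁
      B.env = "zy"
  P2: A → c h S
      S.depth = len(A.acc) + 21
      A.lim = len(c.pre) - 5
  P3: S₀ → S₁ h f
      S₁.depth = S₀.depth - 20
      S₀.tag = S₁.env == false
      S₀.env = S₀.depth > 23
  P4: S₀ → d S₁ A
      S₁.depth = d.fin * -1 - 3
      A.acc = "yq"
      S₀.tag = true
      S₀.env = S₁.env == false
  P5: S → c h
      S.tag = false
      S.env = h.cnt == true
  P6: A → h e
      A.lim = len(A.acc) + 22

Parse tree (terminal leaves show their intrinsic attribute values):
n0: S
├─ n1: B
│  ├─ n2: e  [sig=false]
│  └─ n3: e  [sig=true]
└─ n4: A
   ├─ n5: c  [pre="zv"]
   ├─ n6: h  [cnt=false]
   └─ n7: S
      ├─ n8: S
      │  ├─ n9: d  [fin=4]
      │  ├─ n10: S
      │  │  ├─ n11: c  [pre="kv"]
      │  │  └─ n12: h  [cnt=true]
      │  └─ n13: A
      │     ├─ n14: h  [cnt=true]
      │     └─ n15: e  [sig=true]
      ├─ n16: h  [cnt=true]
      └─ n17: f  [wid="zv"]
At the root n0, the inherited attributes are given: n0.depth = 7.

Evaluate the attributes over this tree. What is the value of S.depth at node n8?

4

1. n0.depth = 7  [given at root]
2. n1.depth = 26  [26]
3. n1.sig = true  [true]
4. n1.fin = 21  [21]
5. n2.sig = false  [terminal]
6. n3.sig = true  [terminal]
7. n1.env = "zy"  ["zy"]
8. n4.acc = "qzy"  ["q" ++ B.env]
9. n5.pre = "zv"  [terminal]
10. n6.cnt = false  [terminal]
11. n7.depth = 24  [len(A.acc) + 21]
12. n8.depth = 4  [S₀.depth - 20]
13. n9.fin = 4  [terminal]
14. n10.depth = -7  [d.fin * -1 - 3]
15. n11.pre = "kv"  [terminal]
16. n12.cnt = true  [terminal]
17. n10.tag = false  [false]
18. n10.env = true  [h.cnt == true]
19. n13.acc = "yq"  ["yq"]
20. n14.cnt = true  [terminal]
21. n15.sig = true  [terminal]
22. n13.lim = 24  [len(A.acc) + 22]
23. n8.tag = true  [true]
24. n8.env = false  [S₁.env == false]
25. n16.cnt = true  [terminal]
26. n17.wid = "zv"  [terminal]
27. n7.tag = true  [S₁.env == false]
28. n7.env = true  [S₀.depth > 23]
29. n4.lim = -3  [len(c.pre) - 5]
30. n0.tag = false  [A.lim > -3]
31. n0.env = false  [S.depth > 7]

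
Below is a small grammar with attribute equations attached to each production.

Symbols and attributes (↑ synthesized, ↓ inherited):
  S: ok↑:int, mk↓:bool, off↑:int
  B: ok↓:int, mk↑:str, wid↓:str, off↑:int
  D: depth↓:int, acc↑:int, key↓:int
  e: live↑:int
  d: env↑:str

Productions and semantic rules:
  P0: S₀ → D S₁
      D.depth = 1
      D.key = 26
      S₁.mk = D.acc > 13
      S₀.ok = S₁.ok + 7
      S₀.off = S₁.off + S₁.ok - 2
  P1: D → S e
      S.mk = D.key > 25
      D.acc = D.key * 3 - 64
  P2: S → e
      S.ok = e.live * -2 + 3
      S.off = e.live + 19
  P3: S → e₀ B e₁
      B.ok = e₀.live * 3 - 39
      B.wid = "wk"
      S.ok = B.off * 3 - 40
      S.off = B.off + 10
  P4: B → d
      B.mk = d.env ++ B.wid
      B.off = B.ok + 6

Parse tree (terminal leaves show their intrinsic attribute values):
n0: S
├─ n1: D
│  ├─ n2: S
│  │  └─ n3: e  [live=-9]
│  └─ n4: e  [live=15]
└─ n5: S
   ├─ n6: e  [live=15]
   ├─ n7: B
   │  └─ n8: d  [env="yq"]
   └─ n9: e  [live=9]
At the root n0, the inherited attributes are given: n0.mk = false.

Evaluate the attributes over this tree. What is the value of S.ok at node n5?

1. n0.mk = false  [given at root]
2. n1.depth = 1  [1]
3. n1.key = 26  [26]
4. n2.mk = true  [D.key > 25]
5. n3.live = -9  [terminal]
6. n2.ok = 21  [e.live * -2 + 3]
7. n2.off = 10  [e.live + 19]
8. n4.live = 15  [terminal]
9. n1.acc = 14  [D.key * 3 - 64]
10. n5.mk = true  [D.acc > 13]
11. n6.live = 15  [terminal]
12. n7.ok = 6  [e₀.live * 3 - 39]
13. n7.wid = "wk"  ["wk"]
14. n8.env = "yq"  [terminal]
15. n7.mk = "yqwk"  [d.env ++ B.wid]
16. n7.off = 12  [B.ok + 6]
17. n9.live = 9  [terminal]
18. n5.ok = -4  [B.off * 3 - 40]
19. n5.off = 22  [B.off + 10]
20. n0.ok = 3  [S₁.ok + 7]
21. n0.off = 16  [S₁.off + S₁.ok - 2]

-4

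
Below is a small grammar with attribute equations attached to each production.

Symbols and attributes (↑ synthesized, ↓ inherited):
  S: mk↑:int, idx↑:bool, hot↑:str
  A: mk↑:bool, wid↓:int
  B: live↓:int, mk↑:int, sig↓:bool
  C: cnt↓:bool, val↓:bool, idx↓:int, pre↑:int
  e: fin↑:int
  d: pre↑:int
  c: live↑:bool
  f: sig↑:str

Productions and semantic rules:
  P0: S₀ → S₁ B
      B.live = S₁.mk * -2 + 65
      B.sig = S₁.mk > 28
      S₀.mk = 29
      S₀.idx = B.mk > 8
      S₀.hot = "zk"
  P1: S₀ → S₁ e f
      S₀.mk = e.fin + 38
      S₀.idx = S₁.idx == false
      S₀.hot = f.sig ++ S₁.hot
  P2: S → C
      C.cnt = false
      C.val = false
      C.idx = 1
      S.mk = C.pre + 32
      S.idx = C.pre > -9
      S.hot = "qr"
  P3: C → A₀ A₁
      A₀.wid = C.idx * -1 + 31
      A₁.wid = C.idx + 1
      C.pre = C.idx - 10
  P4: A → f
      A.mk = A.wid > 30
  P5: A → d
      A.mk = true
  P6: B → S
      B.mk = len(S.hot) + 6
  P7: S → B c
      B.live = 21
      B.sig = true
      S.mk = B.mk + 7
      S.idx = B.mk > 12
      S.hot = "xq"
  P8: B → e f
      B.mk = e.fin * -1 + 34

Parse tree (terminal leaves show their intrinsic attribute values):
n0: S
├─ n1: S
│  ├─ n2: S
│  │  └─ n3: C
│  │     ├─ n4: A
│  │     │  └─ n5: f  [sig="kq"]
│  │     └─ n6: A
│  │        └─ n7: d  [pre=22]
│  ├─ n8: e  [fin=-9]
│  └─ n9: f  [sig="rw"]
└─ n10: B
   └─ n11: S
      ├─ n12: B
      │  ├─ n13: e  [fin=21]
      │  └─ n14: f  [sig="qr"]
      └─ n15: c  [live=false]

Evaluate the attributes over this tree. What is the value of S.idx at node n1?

1. n3.cnt = false  [false]
2. n3.val = false  [false]
3. n3.idx = 1  [1]
4. n4.wid = 30  [C.idx * -1 + 31]
5. n5.sig = "kq"  [terminal]
6. n4.mk = false  [A.wid > 30]
7. n6.wid = 2  [C.idx + 1]
8. n7.pre = 22  [terminal]
9. n6.mk = true  [true]
10. n3.pre = -9  [C.idx - 10]
11. n2.mk = 23  [C.pre + 32]
12. n2.idx = false  [C.pre > -9]
13. n2.hot = "qr"  ["qr"]
14. n8.fin = -9  [terminal]
15. n9.sig = "rw"  [terminal]
16. n1.mk = 29  [e.fin + 38]
17. n1.idx = true  [S₁.idx == false]
18. n1.hot = "rwqr"  [f.sig ++ S₁.hot]
19. n10.live = 7  [S₁.mk * -2 + 65]
20. n10.sig = true  [S₁.mk > 28]
21. n12.live = 21  [21]
22. n12.sig = true  [true]
23. n13.fin = 21  [terminal]
24. n14.sig = "qr"  [terminal]
25. n12.mk = 13  [e.fin * -1 + 34]
26. n15.live = false  [terminal]
27. n11.mk = 20  [B.mk + 7]
28. n11.idx = true  [B.mk > 12]
29. n11.hot = "xq"  ["xq"]
30. n10.mk = 8  [len(S.hot) + 6]
31. n0.mk = 29  [29]
32. n0.idx = false  [B.mk > 8]
33. n0.hot = "zk"  ["zk"]

true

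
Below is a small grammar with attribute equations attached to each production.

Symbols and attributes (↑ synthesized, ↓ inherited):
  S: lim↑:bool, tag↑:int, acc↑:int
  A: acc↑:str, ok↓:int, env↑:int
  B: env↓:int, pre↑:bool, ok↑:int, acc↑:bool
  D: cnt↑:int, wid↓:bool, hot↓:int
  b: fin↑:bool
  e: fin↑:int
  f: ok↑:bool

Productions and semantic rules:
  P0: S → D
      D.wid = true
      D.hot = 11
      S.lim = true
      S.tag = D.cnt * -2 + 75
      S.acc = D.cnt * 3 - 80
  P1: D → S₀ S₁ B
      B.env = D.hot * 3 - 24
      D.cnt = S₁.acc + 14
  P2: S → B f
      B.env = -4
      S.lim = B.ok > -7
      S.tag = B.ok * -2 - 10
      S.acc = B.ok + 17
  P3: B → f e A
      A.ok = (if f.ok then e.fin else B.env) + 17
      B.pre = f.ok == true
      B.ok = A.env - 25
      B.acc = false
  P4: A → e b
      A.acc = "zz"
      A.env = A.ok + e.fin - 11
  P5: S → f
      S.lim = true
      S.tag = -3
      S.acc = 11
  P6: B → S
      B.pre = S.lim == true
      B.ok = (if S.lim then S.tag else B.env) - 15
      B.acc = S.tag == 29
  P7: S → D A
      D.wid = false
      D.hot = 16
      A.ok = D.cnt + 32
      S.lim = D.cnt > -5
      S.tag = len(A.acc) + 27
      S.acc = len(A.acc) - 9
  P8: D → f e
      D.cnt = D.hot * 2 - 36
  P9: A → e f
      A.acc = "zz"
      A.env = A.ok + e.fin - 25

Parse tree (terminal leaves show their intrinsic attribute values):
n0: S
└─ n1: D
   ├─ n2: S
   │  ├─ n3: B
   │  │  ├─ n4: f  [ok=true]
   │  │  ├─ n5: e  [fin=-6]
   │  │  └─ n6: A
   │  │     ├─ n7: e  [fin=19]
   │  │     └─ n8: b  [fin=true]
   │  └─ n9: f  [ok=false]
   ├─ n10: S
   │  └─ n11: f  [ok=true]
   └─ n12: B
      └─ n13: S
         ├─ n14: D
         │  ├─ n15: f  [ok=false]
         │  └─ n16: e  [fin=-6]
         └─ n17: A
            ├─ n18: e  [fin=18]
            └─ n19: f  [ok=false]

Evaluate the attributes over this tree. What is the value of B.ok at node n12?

1. n1.wid = true  [true]
2. n1.hot = 11  [11]
3. n3.env = -4  [-4]
4. n4.ok = true  [terminal]
5. n5.fin = -6  [terminal]
6. n6.ok = 11  [(if f.ok then e.fin else B.env) + 17]
7. n7.fin = 19  [terminal]
8. n8.fin = true  [terminal]
9. n6.acc = "zz"  ["zz"]
10. n6.env = 19  [A.ok + e.fin - 11]
11. n3.pre = true  [f.ok == true]
12. n3.ok = -6  [A.env - 25]
13. n3.acc = false  [false]
14. n9.ok = false  [terminal]
15. n2.lim = true  [B.ok > -7]
16. n2.tag = 2  [B.ok * -2 - 10]
17. n2.acc = 11  [B.ok + 17]
18. n11.ok = true  [terminal]
19. n10.lim = true  [true]
20. n10.tag = -3  [-3]
21. n10.acc = 11  [11]
22. n12.env = 9  [D.hot * 3 - 24]
23. n14.wid = false  [false]
24. n14.hot = 16  [16]
25. n15.ok = false  [terminal]
26. n16.fin = -6  [terminal]
27. n14.cnt = -4  [D.hot * 2 - 36]
28. n17.ok = 28  [D.cnt + 32]
29. n18.fin = 18  [terminal]
30. n19.ok = false  [terminal]
31. n17.acc = "zz"  ["zz"]
32. n17.env = 21  [A.ok + e.fin - 25]
33. n13.lim = true  [D.cnt > -5]
34. n13.tag = 29  [len(A.acc) + 27]
35. n13.acc = -7  [len(A.acc) - 9]
36. n12.pre = true  [S.lim == true]
37. n12.ok = 14  [(if S.lim then S.tag else B.env) - 15]
38. n12.acc = true  [S.tag == 29]
39. n1.cnt = 25  [S₁.acc + 14]
40. n0.lim = true  [true]
41. n0.tag = 25  [D.cnt * -2 + 75]
42. n0.acc = -5  [D.cnt * 3 - 80]

14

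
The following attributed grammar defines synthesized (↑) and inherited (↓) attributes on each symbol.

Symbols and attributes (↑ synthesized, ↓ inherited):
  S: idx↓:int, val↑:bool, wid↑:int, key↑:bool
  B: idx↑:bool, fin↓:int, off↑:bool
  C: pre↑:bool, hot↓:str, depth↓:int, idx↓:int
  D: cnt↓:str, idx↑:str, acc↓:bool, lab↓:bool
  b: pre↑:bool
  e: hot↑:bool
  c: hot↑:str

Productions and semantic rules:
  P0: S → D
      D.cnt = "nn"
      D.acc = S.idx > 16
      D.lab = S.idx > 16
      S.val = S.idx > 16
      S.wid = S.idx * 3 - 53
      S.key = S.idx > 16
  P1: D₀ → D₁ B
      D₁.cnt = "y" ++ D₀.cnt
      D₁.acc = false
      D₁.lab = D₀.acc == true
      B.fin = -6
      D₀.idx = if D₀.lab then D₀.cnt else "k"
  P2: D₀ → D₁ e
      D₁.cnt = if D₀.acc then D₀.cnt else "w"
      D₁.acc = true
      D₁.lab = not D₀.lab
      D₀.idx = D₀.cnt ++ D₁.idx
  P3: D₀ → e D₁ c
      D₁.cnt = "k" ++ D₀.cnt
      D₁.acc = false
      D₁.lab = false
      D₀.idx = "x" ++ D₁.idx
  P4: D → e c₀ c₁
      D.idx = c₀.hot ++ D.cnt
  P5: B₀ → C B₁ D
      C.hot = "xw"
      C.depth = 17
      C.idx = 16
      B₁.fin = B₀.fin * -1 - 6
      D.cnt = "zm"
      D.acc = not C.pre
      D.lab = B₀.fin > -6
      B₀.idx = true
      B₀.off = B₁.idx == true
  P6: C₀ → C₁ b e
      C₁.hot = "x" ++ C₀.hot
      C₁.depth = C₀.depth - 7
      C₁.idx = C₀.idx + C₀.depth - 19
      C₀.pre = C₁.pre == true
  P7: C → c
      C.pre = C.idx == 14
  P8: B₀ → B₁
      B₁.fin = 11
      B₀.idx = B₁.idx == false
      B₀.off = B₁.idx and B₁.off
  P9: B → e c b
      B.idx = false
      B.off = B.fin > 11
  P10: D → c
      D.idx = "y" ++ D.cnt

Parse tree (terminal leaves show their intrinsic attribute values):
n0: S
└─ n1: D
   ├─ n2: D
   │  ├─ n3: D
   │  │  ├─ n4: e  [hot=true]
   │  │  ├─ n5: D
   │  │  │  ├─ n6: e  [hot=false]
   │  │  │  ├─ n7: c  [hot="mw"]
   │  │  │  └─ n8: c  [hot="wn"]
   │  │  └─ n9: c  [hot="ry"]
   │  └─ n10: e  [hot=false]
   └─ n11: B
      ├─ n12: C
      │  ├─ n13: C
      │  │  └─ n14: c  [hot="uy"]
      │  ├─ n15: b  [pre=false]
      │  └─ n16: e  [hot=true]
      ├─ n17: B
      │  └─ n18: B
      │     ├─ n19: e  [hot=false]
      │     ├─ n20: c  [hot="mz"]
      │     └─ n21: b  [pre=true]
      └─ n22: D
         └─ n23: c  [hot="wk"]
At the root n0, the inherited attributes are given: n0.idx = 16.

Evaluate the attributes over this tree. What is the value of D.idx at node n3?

1. n0.idx = 16  [given at root]
2. n1.cnt = "nn"  ["nn"]
3. n1.acc = false  [S.idx > 16]
4. n1.lab = false  [S.idx > 16]
5. n2.cnt = "ynn"  ["y" ++ D₀.cnt]
6. n2.acc = false  [false]
7. n2.lab = false  [D₀.acc == true]
8. n3.cnt = "w"  [if D₀.acc then D₀.cnt else "w"]
9. n3.acc = true  [true]
10. n3.lab = true  [not D₀.lab]
11. n4.hot = true  [terminal]
12. n5.cnt = "kw"  ["k" ++ D₀.cnt]
13. n5.acc = false  [false]
14. n5.lab = false  [false]
15. n6.hot = false  [terminal]
16. n7.hot = "mw"  [terminal]
17. n8.hot = "wn"  [terminal]
18. n5.idx = "mwkw"  [c₀.hot ++ D.cnt]
19. n9.hot = "ry"  [terminal]
20. n3.idx = "xmwkw"  ["x" ++ D₁.idx]
21. n10.hot = false  [terminal]
22. n2.idx = "ynnxmwkw"  [D₀.cnt ++ D₁.idx]
23. n11.fin = -6  [-6]
24. n12.hot = "xw"  ["xw"]
25. n12.depth = 17  [17]
26. n12.idx = 16  [16]
27. n13.hot = "xxw"  ["x" ++ C₀.hot]
28. n13.depth = 10  [C₀.depth - 7]
29. n13.idx = 14  [C₀.idx + C₀.depth - 19]
30. n14.hot = "uy"  [terminal]
31. n13.pre = true  [C.idx == 14]
32. n15.pre = false  [terminal]
33. n16.hot = true  [terminal]
34. n12.pre = true  [C₁.pre == true]
35. n17.fin = 0  [B₀.fin * -1 - 6]
36. n18.fin = 11  [11]
37. n19.hot = false  [terminal]
38. n20.hot = "mz"  [terminal]
39. n21.pre = true  [terminal]
40. n18.idx = false  [false]
41. n18.off = false  [B.fin > 11]
42. n17.idx = true  [B₁.idx == false]
43. n17.off = false  [B₁.idx and B₁.off]
44. n22.cnt = "zm"  ["zm"]
45. n22.acc = false  [not C.pre]
46. n22.lab = false  [B₀.fin > -6]
47. n23.hot = "wk"  [terminal]
48. n22.idx = "yzm"  ["y" ++ D.cnt]
49. n11.idx = true  [true]
50. n11.off = true  [B₁.idx == true]
51. n1.idx = "k"  [if D₀.lab then D₀.cnt else "k"]
52. n0.val = false  [S.idx > 16]
53. n0.wid = -5  [S.idx * 3 - 53]
54. n0.key = false  [S.idx > 16]

"xmwkw"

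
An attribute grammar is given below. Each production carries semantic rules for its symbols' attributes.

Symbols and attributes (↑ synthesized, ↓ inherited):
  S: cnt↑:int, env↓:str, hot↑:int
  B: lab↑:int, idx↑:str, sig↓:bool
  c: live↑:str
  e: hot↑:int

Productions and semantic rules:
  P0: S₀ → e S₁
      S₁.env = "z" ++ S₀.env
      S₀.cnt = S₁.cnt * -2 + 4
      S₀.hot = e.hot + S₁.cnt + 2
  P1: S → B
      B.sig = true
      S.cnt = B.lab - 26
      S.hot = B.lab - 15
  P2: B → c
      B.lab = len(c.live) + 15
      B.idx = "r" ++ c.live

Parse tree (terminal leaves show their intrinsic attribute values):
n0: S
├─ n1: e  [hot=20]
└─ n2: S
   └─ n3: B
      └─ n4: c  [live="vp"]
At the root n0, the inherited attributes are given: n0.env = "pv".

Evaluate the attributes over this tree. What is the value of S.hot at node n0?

13

1. n0.env = "pv"  [given at root]
2. n1.hot = 20  [terminal]
3. n2.env = "zpv"  ["z" ++ S₀.env]
4. n3.sig = true  [true]
5. n4.live = "vp"  [terminal]
6. n3.lab = 17  [len(c.live) + 15]
7. n3.idx = "rvp"  ["r" ++ c.live]
8. n2.cnt = -9  [B.lab - 26]
9. n2.hot = 2  [B.lab - 15]
10. n0.cnt = 22  [S₁.cnt * -2 + 4]
11. n0.hot = 13  [e.hot + S₁.cnt + 2]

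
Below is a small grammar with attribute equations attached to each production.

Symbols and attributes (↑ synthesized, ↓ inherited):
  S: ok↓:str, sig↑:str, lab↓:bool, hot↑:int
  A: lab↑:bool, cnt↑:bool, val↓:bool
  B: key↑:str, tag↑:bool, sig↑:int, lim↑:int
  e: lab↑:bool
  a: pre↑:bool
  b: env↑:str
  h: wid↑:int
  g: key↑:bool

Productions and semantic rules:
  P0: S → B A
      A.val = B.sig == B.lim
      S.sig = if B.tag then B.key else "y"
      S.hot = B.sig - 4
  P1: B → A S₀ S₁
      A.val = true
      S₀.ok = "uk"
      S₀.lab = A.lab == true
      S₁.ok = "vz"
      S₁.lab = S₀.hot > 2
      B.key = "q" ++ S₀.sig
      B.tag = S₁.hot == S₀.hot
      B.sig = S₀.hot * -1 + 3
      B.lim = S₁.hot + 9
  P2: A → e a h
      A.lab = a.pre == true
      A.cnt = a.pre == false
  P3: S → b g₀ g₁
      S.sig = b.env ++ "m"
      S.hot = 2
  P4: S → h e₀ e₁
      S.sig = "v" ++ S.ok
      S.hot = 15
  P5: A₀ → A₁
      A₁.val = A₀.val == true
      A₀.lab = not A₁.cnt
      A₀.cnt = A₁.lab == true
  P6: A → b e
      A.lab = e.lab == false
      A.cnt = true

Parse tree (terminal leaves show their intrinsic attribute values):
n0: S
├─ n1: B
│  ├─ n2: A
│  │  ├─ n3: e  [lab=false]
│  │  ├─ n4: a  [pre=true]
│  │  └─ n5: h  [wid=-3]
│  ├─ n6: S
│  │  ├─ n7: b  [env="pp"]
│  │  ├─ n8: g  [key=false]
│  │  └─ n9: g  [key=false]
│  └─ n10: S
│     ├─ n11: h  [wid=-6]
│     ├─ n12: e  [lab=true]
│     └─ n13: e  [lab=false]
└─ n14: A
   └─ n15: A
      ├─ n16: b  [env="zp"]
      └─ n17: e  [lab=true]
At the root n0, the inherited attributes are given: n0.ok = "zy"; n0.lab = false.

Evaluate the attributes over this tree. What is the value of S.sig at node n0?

1. n0.ok = "zy"  [given at root]
2. n0.lab = false  [given at root]
3. n2.val = true  [true]
4. n3.lab = false  [terminal]
5. n4.pre = true  [terminal]
6. n5.wid = -3  [terminal]
7. n2.lab = true  [a.pre == true]
8. n2.cnt = false  [a.pre == false]
9. n6.ok = "uk"  ["uk"]
10. n6.lab = true  [A.lab == true]
11. n7.env = "pp"  [terminal]
12. n8.key = false  [terminal]
13. n9.key = false  [terminal]
14. n6.sig = "ppm"  [b.env ++ "m"]
15. n6.hot = 2  [2]
16. n10.ok = "vz"  ["vz"]
17. n10.lab = false  [S₀.hot > 2]
18. n11.wid = -6  [terminal]
19. n12.lab = true  [terminal]
20. n13.lab = false  [terminal]
21. n10.sig = "vvz"  ["v" ++ S.ok]
22. n10.hot = 15  [15]
23. n1.key = "qppm"  ["q" ++ S₀.sig]
24. n1.tag = false  [S₁.hot == S₀.hot]
25. n1.sig = 1  [S₀.hot * -1 + 3]
26. n1.lim = 24  [S₁.hot + 9]
27. n14.val = false  [B.sig == B.lim]
28. n15.val = false  [A₀.val == true]
29. n16.env = "zp"  [terminal]
30. n17.lab = true  [terminal]
31. n15.lab = false  [e.lab == false]
32. n15.cnt = true  [true]
33. n14.lab = false  [not A₁.cnt]
34. n14.cnt = false  [A₁.lab == true]
35. n0.sig = "y"  [if B.tag then B.key else "y"]
36. n0.hot = -3  [B.sig - 4]

"y"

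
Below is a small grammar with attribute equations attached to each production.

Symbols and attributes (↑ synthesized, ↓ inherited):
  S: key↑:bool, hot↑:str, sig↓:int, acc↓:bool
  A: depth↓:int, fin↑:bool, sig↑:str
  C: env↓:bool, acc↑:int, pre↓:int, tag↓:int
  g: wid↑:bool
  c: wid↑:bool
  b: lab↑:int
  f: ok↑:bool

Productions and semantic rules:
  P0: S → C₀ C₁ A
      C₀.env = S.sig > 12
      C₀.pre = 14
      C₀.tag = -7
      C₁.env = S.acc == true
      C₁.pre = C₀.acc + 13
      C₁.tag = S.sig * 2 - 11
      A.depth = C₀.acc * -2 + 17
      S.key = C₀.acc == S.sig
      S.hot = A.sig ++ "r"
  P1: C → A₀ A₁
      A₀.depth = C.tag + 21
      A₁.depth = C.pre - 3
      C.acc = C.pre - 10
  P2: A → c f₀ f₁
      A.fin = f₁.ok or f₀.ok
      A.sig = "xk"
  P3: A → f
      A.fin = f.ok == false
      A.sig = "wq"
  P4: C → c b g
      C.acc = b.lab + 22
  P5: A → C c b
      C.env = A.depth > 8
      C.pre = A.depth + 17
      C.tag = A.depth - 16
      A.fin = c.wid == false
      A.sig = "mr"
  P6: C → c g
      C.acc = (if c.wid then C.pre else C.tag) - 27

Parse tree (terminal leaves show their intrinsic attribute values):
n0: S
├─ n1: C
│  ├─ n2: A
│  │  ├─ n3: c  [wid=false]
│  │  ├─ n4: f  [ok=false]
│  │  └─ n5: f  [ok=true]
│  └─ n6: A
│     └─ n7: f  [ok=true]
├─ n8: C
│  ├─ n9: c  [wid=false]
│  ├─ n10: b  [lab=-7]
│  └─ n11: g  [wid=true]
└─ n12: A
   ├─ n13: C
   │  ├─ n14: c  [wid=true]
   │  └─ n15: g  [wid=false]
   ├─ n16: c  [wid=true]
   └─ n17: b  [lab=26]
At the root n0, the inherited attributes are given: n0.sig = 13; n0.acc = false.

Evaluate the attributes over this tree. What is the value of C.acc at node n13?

-1

1. n0.sig = 13  [given at root]
2. n0.acc = false  [given at root]
3. n1.env = true  [S.sig > 12]
4. n1.pre = 14  [14]
5. n1.tag = -7  [-7]
6. n2.depth = 14  [C.tag + 21]
7. n3.wid = false  [terminal]
8. n4.ok = false  [terminal]
9. n5.ok = true  [terminal]
10. n2.fin = true  [f₁.ok or f₀.ok]
11. n2.sig = "xk"  ["xk"]
12. n6.depth = 11  [C.pre - 3]
13. n7.ok = true  [terminal]
14. n6.fin = false  [f.ok == false]
15. n6.sig = "wq"  ["wq"]
16. n1.acc = 4  [C.pre - 10]
17. n8.env = false  [S.acc == true]
18. n8.pre = 17  [C₀.acc + 13]
19. n8.tag = 15  [S.sig * 2 - 11]
20. n9.wid = false  [terminal]
21. n10.lab = -7  [terminal]
22. n11.wid = true  [terminal]
23. n8.acc = 15  [b.lab + 22]
24. n12.depth = 9  [C₀.acc * -2 + 17]
25. n13.env = true  [A.depth > 8]
26. n13.pre = 26  [A.depth + 17]
27. n13.tag = -7  [A.depth - 16]
28. n14.wid = true  [terminal]
29. n15.wid = false  [terminal]
30. n13.acc = -1  [(if c.wid then C.pre else C.tag) - 27]
31. n16.wid = true  [terminal]
32. n17.lab = 26  [terminal]
33. n12.fin = false  [c.wid == false]
34. n12.sig = "mr"  ["mr"]
35. n0.key = false  [C₀.acc == S.sig]
36. n0.hot = "mrr"  [A.sig ++ "r"]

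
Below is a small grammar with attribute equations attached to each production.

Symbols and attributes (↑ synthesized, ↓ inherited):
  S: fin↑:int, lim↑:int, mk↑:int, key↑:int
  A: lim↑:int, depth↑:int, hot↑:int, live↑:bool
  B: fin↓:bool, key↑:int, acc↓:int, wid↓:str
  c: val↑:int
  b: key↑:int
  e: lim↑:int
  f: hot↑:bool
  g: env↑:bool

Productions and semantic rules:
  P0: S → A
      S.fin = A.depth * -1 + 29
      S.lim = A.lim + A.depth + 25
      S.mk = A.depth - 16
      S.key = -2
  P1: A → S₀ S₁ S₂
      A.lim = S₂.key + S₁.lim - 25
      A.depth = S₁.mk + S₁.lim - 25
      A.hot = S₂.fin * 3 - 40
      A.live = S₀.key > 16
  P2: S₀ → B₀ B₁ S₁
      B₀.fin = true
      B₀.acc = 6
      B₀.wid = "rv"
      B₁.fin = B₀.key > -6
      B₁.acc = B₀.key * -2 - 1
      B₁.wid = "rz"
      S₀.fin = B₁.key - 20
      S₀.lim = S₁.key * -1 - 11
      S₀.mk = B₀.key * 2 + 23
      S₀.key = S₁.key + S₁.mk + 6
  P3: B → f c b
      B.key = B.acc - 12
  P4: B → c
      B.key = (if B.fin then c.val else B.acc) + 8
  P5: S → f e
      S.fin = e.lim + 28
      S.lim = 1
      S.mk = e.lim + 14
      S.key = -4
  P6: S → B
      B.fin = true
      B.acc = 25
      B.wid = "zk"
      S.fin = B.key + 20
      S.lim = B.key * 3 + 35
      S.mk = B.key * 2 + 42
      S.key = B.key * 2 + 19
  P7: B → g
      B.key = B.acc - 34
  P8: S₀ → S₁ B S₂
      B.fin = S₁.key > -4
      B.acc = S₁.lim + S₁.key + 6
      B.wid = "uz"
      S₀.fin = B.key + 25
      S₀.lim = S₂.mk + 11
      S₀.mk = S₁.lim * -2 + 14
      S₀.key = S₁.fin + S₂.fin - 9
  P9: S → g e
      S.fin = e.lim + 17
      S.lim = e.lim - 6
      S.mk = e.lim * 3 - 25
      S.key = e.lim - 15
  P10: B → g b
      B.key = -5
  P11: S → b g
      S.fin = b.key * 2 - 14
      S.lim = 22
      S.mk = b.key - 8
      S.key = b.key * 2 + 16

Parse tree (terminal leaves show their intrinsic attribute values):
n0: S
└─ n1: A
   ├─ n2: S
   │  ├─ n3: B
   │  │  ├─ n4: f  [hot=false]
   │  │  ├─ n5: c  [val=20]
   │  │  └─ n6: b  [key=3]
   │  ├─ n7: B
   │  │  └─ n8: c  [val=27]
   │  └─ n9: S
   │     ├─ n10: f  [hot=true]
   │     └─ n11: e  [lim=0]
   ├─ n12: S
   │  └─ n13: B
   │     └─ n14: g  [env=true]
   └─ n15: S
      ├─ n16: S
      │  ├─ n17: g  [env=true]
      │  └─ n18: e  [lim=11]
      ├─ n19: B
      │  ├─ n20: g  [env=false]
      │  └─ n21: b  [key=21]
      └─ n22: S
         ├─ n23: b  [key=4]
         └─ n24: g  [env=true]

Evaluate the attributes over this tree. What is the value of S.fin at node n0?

22

1. n3.fin = true  [true]
2. n3.acc = 6  [6]
3. n3.wid = "rv"  ["rv"]
4. n4.hot = false  [terminal]
5. n5.val = 20  [terminal]
6. n6.key = 3  [terminal]
7. n3.key = -6  [B.acc - 12]
8. n7.fin = false  [B₀.key > -6]
9. n7.acc = 11  [B₀.key * -2 - 1]
10. n7.wid = "rz"  ["rz"]
11. n8.val = 27  [terminal]
12. n7.key = 19  [(if B.fin then c.val else B.acc) + 8]
13. n10.hot = true  [terminal]
14. n11.lim = 0  [terminal]
15. n9.fin = 28  [e.lim + 28]
16. n9.lim = 1  [1]
17. n9.mk = 14  [e.lim + 14]
18. n9.key = -4  [-4]
19. n2.fin = -1  [B₁.key - 20]
20. n2.lim = -7  [S₁.key * -1 - 11]
21. n2.mk = 11  [B₀.key * 2 + 23]
22. n2.key = 16  [S₁.key + S₁.mk + 6]
23. n13.fin = true  [true]
24. n13.acc = 25  [25]
25. n13.wid = "zk"  ["zk"]
26. n14.env = true  [terminal]
27. n13.key = -9  [B.acc - 34]
28. n12.fin = 11  [B.key + 20]
29. n12.lim = 8  [B.key * 3 + 35]
30. n12.mk = 24  [B.key * 2 + 42]
31. n12.key = 1  [B.key * 2 + 19]
32. n17.env = true  [terminal]
33. n18.lim = 11  [terminal]
34. n16.fin = 28  [e.lim + 17]
35. n16.lim = 5  [e.lim - 6]
36. n16.mk = 8  [e.lim * 3 - 25]
37. n16.key = -4  [e.lim - 15]
38. n19.fin = false  [S₁.key > -4]
39. n19.acc = 7  [S₁.lim + S₁.key + 6]
40. n19.wid = "uz"  ["uz"]
41. n20.env = false  [terminal]
42. n21.key = 21  [terminal]
43. n19.key = -5  [-5]
44. n23.key = 4  [terminal]
45. n24.env = true  [terminal]
46. n22.fin = -6  [b.key * 2 - 14]
47. n22.lim = 22  [22]
48. n22.mk = -4  [b.key - 8]
49. n22.key = 24  [b.key * 2 + 16]
50. n15.fin = 20  [B.key + 25]
51. n15.lim = 7  [S₂.mk + 11]
52. n15.mk = 4  [S₁.lim * -2 + 14]
53. n15.key = 13  [S₁.fin + S₂.fin - 9]
54. n1.lim = -4  [S₂.key + S₁.lim - 25]
55. n1.depth = 7  [S₁.mk + S₁.lim - 25]
56. n1.hot = 20  [S₂.fin * 3 - 40]
57. n1.live = false  [S₀.key > 16]
58. n0.fin = 22  [A.depth * -1 + 29]
59. n0.lim = 28  [A.lim + A.depth + 25]
60. n0.mk = -9  [A.depth - 16]
61. n0.key = -2  [-2]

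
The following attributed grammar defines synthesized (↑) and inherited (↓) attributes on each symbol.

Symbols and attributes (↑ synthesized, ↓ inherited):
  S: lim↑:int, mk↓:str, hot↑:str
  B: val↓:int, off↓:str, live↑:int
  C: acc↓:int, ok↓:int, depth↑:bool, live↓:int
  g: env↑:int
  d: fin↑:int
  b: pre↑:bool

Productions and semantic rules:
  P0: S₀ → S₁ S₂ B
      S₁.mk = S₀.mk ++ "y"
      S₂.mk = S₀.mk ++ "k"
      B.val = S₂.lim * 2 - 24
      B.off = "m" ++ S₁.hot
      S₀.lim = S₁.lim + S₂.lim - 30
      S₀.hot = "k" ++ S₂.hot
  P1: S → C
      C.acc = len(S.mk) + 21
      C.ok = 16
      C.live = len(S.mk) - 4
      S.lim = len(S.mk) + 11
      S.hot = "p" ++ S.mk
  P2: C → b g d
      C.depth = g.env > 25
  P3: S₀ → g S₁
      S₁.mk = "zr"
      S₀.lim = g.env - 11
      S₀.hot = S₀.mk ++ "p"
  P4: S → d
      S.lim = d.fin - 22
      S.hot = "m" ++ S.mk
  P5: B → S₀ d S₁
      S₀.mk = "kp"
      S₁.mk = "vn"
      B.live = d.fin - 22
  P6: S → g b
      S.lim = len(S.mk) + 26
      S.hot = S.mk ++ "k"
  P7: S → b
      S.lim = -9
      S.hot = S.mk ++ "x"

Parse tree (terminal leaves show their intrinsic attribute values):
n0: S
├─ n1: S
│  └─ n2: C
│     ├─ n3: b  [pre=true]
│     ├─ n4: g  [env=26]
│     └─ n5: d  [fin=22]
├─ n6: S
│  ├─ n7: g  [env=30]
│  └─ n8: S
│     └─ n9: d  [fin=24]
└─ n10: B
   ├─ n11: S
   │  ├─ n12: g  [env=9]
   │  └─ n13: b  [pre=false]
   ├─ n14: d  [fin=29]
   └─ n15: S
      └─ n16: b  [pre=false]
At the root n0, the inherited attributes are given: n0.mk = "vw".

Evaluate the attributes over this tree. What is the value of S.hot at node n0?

1. n0.mk = "vw"  [given at root]
2. n1.mk = "vwy"  [S₀.mk ++ "y"]
3. n2.acc = 24  [len(S.mk) + 21]
4. n2.ok = 16  [16]
5. n2.live = -1  [len(S.mk) - 4]
6. n3.pre = true  [terminal]
7. n4.env = 26  [terminal]
8. n5.fin = 22  [terminal]
9. n2.depth = true  [g.env > 25]
10. n1.lim = 14  [len(S.mk) + 11]
11. n1.hot = "pvwy"  ["p" ++ S.mk]
12. n6.mk = "vwk"  [S₀.mk ++ "k"]
13. n7.env = 30  [terminal]
14. n8.mk = "zr"  ["zr"]
15. n9.fin = 24  [terminal]
16. n8.lim = 2  [d.fin - 22]
17. n8.hot = "mzr"  ["m" ++ S.mk]
18. n6.lim = 19  [g.env - 11]
19. n6.hot = "vwkp"  [S₀.mk ++ "p"]
20. n10.val = 14  [S₂.lim * 2 - 24]
21. n10.off = "mpvwy"  ["m" ++ S₁.hot]
22. n11.mk = "kp"  ["kp"]
23. n12.env = 9  [terminal]
24. n13.pre = false  [terminal]
25. n11.lim = 28  [len(S.mk) + 26]
26. n11.hot = "kpk"  [S.mk ++ "k"]
27. n14.fin = 29  [terminal]
28. n15.mk = "vn"  ["vn"]
29. n16.pre = false  [terminal]
30. n15.lim = -9  [-9]
31. n15.hot = "vnx"  [S.mk ++ "x"]
32. n10.live = 7  [d.fin - 22]
33. n0.lim = 3  [S₁.lim + S₂.lim - 30]
34. n0.hot = "kvwkp"  ["k" ++ S₂.hot]

"kvwkp"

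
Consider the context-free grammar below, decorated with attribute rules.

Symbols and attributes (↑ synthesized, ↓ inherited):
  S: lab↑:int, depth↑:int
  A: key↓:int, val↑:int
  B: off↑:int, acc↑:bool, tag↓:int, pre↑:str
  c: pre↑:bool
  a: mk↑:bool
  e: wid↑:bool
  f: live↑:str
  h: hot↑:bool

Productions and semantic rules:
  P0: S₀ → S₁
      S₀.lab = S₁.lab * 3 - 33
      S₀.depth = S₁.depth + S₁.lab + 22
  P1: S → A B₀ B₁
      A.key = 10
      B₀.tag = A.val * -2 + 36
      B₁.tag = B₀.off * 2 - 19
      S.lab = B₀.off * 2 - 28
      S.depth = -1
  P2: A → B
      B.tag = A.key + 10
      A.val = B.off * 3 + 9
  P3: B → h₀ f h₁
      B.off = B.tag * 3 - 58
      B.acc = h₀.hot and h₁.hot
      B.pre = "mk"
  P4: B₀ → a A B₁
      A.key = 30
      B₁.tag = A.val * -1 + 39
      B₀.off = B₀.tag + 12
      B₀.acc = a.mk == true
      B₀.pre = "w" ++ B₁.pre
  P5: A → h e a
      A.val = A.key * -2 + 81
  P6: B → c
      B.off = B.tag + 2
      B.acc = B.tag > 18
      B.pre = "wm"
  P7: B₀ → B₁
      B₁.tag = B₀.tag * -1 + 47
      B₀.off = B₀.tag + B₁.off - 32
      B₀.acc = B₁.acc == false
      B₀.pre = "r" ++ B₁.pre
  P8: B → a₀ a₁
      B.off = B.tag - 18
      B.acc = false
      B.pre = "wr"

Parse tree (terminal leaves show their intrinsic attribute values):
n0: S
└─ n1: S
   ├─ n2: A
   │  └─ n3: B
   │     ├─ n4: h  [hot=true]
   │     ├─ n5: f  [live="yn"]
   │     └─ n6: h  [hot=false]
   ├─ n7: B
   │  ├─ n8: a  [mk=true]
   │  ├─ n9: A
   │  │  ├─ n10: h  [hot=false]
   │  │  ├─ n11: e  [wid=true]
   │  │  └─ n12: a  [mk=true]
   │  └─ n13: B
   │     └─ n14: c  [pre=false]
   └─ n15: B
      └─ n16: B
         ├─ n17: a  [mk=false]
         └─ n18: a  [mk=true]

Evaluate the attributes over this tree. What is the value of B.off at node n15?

-3

1. n2.key = 10  [10]
2. n3.tag = 20  [A.key + 10]
3. n4.hot = true  [terminal]
4. n5.live = "yn"  [terminal]
5. n6.hot = false  [terminal]
6. n3.off = 2  [B.tag * 3 - 58]
7. n3.acc = false  [h₀.hot and h₁.hot]
8. n3.pre = "mk"  ["mk"]
9. n2.val = 15  [B.off * 3 + 9]
10. n7.tag = 6  [A.val * -2 + 36]
11. n8.mk = true  [terminal]
12. n9.key = 30  [30]
13. n10.hot = false  [terminal]
14. n11.wid = true  [terminal]
15. n12.mk = true  [terminal]
16. n9.val = 21  [A.key * -2 + 81]
17. n13.tag = 18  [A.val * -1 + 39]
18. n14.pre = false  [terminal]
19. n13.off = 20  [B.tag + 2]
20. n13.acc = false  [B.tag > 18]
21. n13.pre = "wm"  ["wm"]
22. n7.off = 18  [B₀.tag + 12]
23. n7.acc = true  [a.mk == true]
24. n7.pre = "wwm"  ["w" ++ B₁.pre]
25. n15.tag = 17  [B₀.off * 2 - 19]
26. n16.tag = 30  [B₀.tag * -1 + 47]
27. n17.mk = false  [terminal]
28. n18.mk = true  [terminal]
29. n16.off = 12  [B.tag - 18]
30. n16.acc = false  [false]
31. n16.pre = "wr"  ["wr"]
32. n15.off = -3  [B₀.tag + B₁.off - 32]
33. n15.acc = true  [B₁.acc == false]
34. n15.pre = "rwr"  ["r" ++ B₁.pre]
35. n1.lab = 8  [B₀.off * 2 - 28]
36. n1.depth = -1  [-1]
37. n0.lab = -9  [S₁.lab * 3 - 33]
38. n0.depth = 29  [S₁.depth + S₁.lab + 22]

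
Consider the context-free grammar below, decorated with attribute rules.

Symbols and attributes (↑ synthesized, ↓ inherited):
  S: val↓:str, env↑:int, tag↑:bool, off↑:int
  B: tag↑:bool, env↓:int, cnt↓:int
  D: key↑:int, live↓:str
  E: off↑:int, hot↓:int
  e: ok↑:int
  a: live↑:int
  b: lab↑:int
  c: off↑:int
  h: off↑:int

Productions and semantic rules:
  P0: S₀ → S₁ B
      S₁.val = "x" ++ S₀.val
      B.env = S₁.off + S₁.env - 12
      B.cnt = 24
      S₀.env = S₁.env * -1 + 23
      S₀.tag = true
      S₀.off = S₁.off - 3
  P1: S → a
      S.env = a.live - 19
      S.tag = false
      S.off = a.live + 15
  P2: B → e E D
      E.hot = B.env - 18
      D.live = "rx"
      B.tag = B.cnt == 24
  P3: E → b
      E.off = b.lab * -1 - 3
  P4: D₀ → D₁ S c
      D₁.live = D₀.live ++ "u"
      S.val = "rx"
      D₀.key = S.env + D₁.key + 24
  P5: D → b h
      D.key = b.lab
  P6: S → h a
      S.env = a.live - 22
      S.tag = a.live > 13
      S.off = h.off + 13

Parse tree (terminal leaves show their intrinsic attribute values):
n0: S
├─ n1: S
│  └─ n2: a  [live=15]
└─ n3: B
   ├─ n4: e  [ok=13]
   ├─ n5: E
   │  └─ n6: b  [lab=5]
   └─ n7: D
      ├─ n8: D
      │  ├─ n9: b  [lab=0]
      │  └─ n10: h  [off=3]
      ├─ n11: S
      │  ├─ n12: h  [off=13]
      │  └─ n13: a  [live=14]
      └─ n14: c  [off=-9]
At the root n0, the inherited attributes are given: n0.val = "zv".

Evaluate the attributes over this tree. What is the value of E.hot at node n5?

1. n0.val = "zv"  [given at root]
2. n1.val = "xzv"  ["x" ++ S₀.val]
3. n2.live = 15  [terminal]
4. n1.env = -4  [a.live - 19]
5. n1.tag = false  [false]
6. n1.off = 30  [a.live + 15]
7. n3.env = 14  [S₁.off + S₁.env - 12]
8. n3.cnt = 24  [24]
9. n4.ok = 13  [terminal]
10. n5.hot = -4  [B.env - 18]
11. n6.lab = 5  [terminal]
12. n5.off = -8  [b.lab * -1 - 3]
13. n7.live = "rx"  ["rx"]
14. n8.live = "rxu"  [D₀.live ++ "u"]
15. n9.lab = 0  [terminal]
16. n10.off = 3  [terminal]
17. n8.key = 0  [b.lab]
18. n11.val = "rx"  ["rx"]
19. n12.off = 13  [terminal]
20. n13.live = 14  [terminal]
21. n11.env = -8  [a.live - 22]
22. n11.tag = true  [a.live > 13]
23. n11.off = 26  [h.off + 13]
24. n14.off = -9  [terminal]
25. n7.key = 16  [S.env + D₁.key + 24]
26. n3.tag = true  [B.cnt == 24]
27. n0.env = 27  [S₁.env * -1 + 23]
28. n0.tag = true  [true]
29. n0.off = 27  [S₁.off - 3]

-4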